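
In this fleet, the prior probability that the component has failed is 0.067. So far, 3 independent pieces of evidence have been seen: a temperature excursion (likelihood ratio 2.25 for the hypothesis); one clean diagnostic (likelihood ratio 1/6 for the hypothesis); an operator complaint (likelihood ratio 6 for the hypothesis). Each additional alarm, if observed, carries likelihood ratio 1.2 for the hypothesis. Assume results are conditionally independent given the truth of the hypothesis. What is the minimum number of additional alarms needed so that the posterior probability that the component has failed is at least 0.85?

20

Prior odds = 0.067/0.933 = 67/933.
Combined Bayes factor of the evidence already in hand = 2.25 × (1/6) × 6 = 2.25.
Odds after that evidence = (67/933) × 2.25 = 201/1244.
Target odds = 0.85/0.15 = 17/3.
Need 1.2ⁿ ≥ 17/3 ÷ (201/1244) = 21148/603.
1.2¹⁹ ≈31.948 falls short of 21148/603 but 1.2²⁰ ≈38.3376 reaches it, so n = 20.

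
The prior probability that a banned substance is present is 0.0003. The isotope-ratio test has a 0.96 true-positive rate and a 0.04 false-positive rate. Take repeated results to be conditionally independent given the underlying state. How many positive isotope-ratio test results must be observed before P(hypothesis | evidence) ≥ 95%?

4

Prior odds = 0.0003/0.9997 = 3/9997.
Likelihood ratio of a positive result = 0.96/0.04 = 24.
Target odds: 0.95 ÷ 0.05 = 19.
Require 24ⁿ ≥ 19 ÷ (3/9997) = 189943/3.
24³ = 13824 falls short of 189943/3 but 24⁴ = 331776 reaches it, so n = 4.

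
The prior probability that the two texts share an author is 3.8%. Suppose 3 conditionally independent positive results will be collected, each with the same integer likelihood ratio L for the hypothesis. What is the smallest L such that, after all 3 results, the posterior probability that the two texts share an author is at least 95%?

Prior odds = 0.038/0.962 = 19/481.
Target odds = 0.95/0.05 = 19.
Need L³ ≥ 19 ÷ (19/481) = 481.
7³ = 343 < 481 ≤ 512 = 8³, so L = 8.

8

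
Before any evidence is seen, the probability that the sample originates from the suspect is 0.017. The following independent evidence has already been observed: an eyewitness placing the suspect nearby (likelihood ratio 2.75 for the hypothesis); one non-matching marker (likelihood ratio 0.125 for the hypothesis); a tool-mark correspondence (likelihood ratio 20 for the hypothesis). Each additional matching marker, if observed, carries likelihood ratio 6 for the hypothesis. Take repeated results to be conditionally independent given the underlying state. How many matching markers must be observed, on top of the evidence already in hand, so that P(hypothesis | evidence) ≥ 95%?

3

Prior odds = 0.017/0.983 = 17/983.
Combined Bayes factor of the evidence already in hand = 2.75 × 0.125 × 20 = 6.875.
Odds after that evidence = (17/983) × 6.875 = 935/7864.
Target odds = 0.95/0.05 = 19.
Need 6ⁿ ≥ 19 ÷ (935/7864) = 149416/935.
6² = 36 falls short of 149416/935 but 6³ = 216 reaches it, so n = 3.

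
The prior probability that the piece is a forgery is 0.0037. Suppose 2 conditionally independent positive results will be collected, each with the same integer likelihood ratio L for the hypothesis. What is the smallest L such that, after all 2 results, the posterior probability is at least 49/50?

115

Prior odds = 0.0037/0.9963 = 37/9963.
Target odds = 0.98/0.02 = 49.
Need L² ≥ 49 ÷ (37/9963) = 488187/37.
114² = 12996 < 488187/37 ≤ 13225 = 115², so L = 115.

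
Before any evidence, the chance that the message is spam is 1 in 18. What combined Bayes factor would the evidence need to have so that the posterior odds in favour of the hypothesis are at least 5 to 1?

Prior odds = (1/18)/(17/18) = 1/17.
Target odds = 5.
Required Bayes factor = 5 ÷ (1/17) = 85.

85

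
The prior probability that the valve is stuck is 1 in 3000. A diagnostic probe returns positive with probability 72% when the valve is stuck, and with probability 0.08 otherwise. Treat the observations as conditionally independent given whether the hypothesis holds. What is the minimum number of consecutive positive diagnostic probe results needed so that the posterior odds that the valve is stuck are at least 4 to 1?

5

Prior odds = (1/3000)/(2999/3000) = 1/2999.
Likelihood ratio of a positive result = 0.72/0.08 = 9.
Target odds = 4.
Need (1/2999) × 9ⁿ ≥ 4, i.e. 9ⁿ ≥ 11996.
9⁴ = 6561 falls short of 11996 but 9⁵ = 59049 reaches it, so n = 5.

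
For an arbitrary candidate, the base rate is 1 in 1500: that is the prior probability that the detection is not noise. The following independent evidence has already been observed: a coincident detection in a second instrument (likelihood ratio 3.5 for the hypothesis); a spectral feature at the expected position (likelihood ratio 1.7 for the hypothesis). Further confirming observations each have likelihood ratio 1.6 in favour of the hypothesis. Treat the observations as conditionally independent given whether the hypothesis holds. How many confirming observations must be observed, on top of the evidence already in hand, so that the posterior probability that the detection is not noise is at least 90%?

17

Prior odds = (1/1500)/(1499/1500) = 1/1499.
Combined Bayes factor of the evidence already in hand = 3.5 × 1.7 = 5.95.
Odds after that evidence = (1/1499) × 5.95 = 119/29980.
Target odds = 0.9/0.1 = 9.
Need 1.6ⁿ ≥ 9 ÷ (119/29980) = 269820/119.
1.6¹⁶ ≈1844.67 falls short of 269820/119 but 1.6¹⁷ ≈2951.48 reaches it, so n = 17.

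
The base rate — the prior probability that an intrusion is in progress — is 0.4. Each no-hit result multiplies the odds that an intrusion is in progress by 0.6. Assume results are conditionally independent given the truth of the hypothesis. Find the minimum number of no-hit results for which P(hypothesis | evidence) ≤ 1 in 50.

7

Prior odds: 0.4 ÷ 0.6 = 2/3.
Likelihood ratio per no-hit result = 0.6.
Target odds: 0.02 ÷ 0.98 = 1/49.
Need (2/3) × 0.6ⁿ ≤ 1/49, i.e. 0.6ⁿ ≤ 3/98.
0.6⁶ = 729/15625 is still above 3/98 but 0.6⁷ = 2187/78125 is at or below it, so n = 7.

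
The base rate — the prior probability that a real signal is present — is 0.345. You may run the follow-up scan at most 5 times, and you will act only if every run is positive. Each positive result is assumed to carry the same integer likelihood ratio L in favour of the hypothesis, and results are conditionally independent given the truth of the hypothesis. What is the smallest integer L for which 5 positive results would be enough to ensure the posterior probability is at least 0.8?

2

Prior odds = 0.345/0.655 = 69/131.
Target odds = 0.8/0.2 = 4.
Need L⁵ ≥ 4 ÷ (69/131) = 524/69.
1⁵ = 1 < 524/69 ≤ 32 = 2⁵, so L = 2.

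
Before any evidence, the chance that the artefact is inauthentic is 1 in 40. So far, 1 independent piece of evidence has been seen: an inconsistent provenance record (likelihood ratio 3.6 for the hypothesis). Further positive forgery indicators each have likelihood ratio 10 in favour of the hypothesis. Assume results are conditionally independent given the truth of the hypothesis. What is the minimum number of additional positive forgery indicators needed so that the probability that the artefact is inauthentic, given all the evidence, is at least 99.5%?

4

Prior odds = 0.025/0.975 = 1/39.
Bayes factor of the evidence already in hand = 3.6.
Odds after that evidence = (1/39) × 3.6 = 6/65.
Target odds = 0.995/0.005 = 199.
Need 10ⁿ ≥ 199 ÷ (6/65) = 12935/6.
10³ = 1000 falls short of 12935/6 but 10⁴ = 10000 reaches it, so n = 4.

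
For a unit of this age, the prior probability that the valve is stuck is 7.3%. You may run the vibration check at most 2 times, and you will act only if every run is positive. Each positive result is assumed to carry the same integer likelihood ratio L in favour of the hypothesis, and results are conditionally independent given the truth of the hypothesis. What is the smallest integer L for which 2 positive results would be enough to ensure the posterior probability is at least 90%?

Prior odds = 0.073/0.927 = 73/927.
Target odds = 0.9/0.1 = 9.
Need L² ≥ 9 ÷ (73/927) = 8343/73.
10² = 100 < 8343/73 ≤ 121 = 11², so L = 11.

11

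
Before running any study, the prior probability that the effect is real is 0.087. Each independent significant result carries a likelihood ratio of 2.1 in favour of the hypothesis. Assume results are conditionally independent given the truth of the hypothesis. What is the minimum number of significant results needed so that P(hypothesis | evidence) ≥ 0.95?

8

Prior odds: 0.087 ÷ 0.913 = 87/913.
Likelihood ratio per significant result = 2.1.
Target posterior odds = 0.95/0.05 = 19.
Need (87/913) × 2.1ⁿ ≥ 19, i.e. 2.1ⁿ ≥ 17347/87.
2.1⁷ ≈180.109 falls short of 17347/87 but 2.1⁸ ≈378.229 reaches it, so n = 8.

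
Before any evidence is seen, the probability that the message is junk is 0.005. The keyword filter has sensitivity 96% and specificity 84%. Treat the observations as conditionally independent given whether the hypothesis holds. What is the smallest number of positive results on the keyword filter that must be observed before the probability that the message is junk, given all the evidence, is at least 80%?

4

Prior odds: 0.005 ÷ 0.995 = 1/199.
False-positive rate = 1 − 0.84 = 0.16; likelihood ratio of a positive = 0.96/0.16 = 6.
Target odds: 0.8 ÷ 0.2 = 4.
Require 6ⁿ ≥ 4 ÷ (1/199) = 796.
6³ = 216 falls short of 796 but 6⁴ = 1296 reaches it, so n = 4.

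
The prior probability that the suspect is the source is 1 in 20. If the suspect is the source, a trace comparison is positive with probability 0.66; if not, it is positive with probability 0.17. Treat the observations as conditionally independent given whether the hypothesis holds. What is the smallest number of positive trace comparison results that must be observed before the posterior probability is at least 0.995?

7

Prior odds = 0.05/0.95 = 1/19.
Likelihood ratio of a positive = 0.66/0.17 = 66/17.
Target posterior odds = 0.995/0.005 = 199.
Need (1/19) × (66/17)ⁿ ≥ 199, i.e. (66/17)ⁿ ≥ 3781.
(66/17)⁶ ≈3424.29 falls short of 3781 but (66/17)⁷ ≈13294.3 reaches it, so n = 7.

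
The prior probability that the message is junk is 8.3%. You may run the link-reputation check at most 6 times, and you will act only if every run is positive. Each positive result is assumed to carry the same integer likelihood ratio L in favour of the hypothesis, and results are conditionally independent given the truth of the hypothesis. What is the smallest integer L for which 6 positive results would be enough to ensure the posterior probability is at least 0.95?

3

Prior odds = 0.083/0.917 = 83/917.
Target odds = 0.95/0.05 = 19.
Need L⁶ ≥ 19 ÷ (83/917) = 17423/83.
2⁶ = 64 < 17423/83 ≤ 729 = 3⁶, so L = 3.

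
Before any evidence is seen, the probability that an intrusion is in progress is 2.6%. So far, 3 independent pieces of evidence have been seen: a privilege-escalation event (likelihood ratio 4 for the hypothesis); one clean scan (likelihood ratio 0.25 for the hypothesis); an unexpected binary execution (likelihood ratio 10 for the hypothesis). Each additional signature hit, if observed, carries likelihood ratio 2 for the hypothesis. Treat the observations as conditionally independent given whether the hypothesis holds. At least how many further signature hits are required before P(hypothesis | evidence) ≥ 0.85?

Prior odds = 0.026/0.974 = 13/487.
Combined Bayes factor of the evidence already in hand = 4 × 0.25 × 10 = 10.
Odds after that evidence = (13/487) × 10 = 130/487.
Target odds = 0.85/0.15 = 17/3.
Need 2ⁿ ≥ 17/3 ÷ (130/487) = 8279/390.
2⁴ = 16 falls short of 8279/390 but 2⁵ = 32 reaches it, so n = 5.

5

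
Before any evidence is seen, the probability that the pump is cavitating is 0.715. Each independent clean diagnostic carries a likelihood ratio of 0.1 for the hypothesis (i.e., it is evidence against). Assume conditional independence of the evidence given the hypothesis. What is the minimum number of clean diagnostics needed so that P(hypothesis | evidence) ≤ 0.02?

3

Prior odds = 0.715/0.285 = 143/57.
Likelihood ratio per clean diagnostic = 0.1.
Target posterior odds = 0.02/0.98 = 1/49.
Require 0.1ⁿ ≤ 1/49 ÷ (143/57) = 57/7007.
0.1² = 0.01 is still above 57/7007 but 0.1³ = 0.001 is at or below it, so n = 3.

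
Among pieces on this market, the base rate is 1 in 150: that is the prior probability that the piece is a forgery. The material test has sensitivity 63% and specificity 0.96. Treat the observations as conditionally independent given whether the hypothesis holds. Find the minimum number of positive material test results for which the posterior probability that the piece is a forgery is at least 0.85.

3

Prior odds: (1/150) ÷ (149/150) = 1/149.
False-positive rate = 1 − 0.96 = 0.04; likelihood ratio of a positive = 0.63/0.04 = 15.75.
Target odds: 0.85 ÷ 0.15 = 17/3.
Need (1/149) × 15.75ⁿ ≥ 17/3, i.e. 15.75ⁿ ≥ 2533/3.
15.75² = 248.0625 falls short of 2533/3 but 15.75³ = 3906.984375 reaches it, so n = 3.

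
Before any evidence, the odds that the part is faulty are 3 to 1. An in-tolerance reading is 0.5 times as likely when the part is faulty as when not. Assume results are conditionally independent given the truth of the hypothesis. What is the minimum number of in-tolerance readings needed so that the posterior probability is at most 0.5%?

10

Prior odds = 3.
Likelihood ratio per in-tolerance reading = 0.5.
Target posterior odds = 0.005/0.995 = 1/199.
Require 0.5ⁿ ≤ 1/199 ÷ 3 = 1/597.
0.5⁹ = 0.001953125 is still above 1/597 but 0.5¹⁰ = 1/1024 is at or below it, so n = 10.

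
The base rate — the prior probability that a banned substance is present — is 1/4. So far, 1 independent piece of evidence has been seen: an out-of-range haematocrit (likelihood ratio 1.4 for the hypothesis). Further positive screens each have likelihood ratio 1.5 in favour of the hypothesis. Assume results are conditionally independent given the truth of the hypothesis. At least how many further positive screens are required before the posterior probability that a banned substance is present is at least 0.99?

14

Prior odds = 0.25/0.75 = 1/3.
Bayes factor of the evidence already in hand = 1.4.
Odds after that evidence = (1/3) × 1.4 = 7/15.
Target odds = 0.99/0.01 = 99.
Need 1.5ⁿ ≥ 99 ÷ (7/15) = 1485/7.
1.5¹³ = 1594323/8192 falls short of 1485/7 but 1.5¹⁴ = 4782969/16384 reaches it, so n = 14.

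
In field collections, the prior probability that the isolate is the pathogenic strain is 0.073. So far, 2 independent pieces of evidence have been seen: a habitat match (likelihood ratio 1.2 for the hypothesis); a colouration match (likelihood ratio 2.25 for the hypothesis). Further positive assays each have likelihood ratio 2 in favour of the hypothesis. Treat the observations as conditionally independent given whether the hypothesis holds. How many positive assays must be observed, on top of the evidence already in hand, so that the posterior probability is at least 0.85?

5

Prior odds = 0.073/0.927 = 73/927.
Combined Bayes factor of the evidence already in hand = 1.2 × 2.25 = 2.7.
Odds after that evidence = (73/927) × 2.7 = 219/1030.
Target odds = 0.85/0.15 = 17/3.
Need 2ⁿ ≥ 17/3 ÷ (219/1030) = 17510/657.
2⁴ = 16 falls short of 17510/657 but 2⁵ = 32 reaches it, so n = 5.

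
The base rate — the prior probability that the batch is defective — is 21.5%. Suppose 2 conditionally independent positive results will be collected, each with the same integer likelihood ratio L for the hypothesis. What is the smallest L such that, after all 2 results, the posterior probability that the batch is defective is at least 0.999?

61

Prior odds = 0.215/0.785 = 43/157.
Target odds = 0.999/0.001 = 999.
Need L² ≥ 999 ÷ (43/157) = 156843/43.
60² = 3600 < 156843/43 ≤ 3721 = 61², so L = 61.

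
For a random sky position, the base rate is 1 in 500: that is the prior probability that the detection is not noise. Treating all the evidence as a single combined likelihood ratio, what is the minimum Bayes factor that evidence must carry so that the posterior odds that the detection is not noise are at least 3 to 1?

1497

Prior odds = 0.002/0.998 = 1/499.
Target odds = 3.
Required Bayes factor = 3 ÷ (1/499) = 1497.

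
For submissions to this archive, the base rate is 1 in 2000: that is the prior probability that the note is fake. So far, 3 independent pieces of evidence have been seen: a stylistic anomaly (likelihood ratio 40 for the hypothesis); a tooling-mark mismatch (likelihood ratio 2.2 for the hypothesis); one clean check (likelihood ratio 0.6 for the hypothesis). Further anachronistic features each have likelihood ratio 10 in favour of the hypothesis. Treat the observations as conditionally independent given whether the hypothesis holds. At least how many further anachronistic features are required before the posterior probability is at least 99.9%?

Prior odds = 0.0005/0.9995 = 1/1999.
Combined Bayes factor of the evidence already in hand = 40 × 2.2 × 0.6 = 52.8.
Odds after that evidence = (1/1999) × 52.8 = 264/9995.
Target odds = 0.999/0.001 = 999.
Need 10ⁿ ≥ 999 ÷ (264/9995) = 3328335/88.
10⁴ = 10000 falls short of 3328335/88 but 10⁵ = 100000 reaches it, so n = 5.

5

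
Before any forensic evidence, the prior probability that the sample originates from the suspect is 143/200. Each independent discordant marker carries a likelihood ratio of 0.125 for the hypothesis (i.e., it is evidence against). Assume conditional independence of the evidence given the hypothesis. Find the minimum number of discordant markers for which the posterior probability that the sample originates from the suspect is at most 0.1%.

4

Prior odds = 0.715/0.285 = 143/57.
Likelihood ratio per discordant marker = 0.125.
Target odds: 0.001 ÷ 0.999 = 1/999.
Require 0.125ⁿ ≤ 1/999 ÷ (143/57) = 19/47619.
0.125³ = 0.001953125 is still above 19/47619 but 0.125⁴ = 1/4096 is at or below it, so n = 4.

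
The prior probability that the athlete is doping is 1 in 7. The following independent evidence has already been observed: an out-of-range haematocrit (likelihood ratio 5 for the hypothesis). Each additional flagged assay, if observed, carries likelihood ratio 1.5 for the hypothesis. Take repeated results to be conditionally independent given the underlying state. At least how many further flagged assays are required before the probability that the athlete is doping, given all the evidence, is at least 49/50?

Prior odds = (1/7)/(6/7) = 1/6.
Bayes factor of the evidence already in hand = 5.
Odds after that evidence = (1/6) × 5 = 5/6.
Target odds = 0.98/0.02 = 49.
Need 1.5ⁿ ≥ 49 ÷ (5/6) = 58.8.
1.5¹⁰ = 59049/1024 falls short of 58.8 but 1.5¹¹ = 177147/2048 reaches it, so n = 11.

11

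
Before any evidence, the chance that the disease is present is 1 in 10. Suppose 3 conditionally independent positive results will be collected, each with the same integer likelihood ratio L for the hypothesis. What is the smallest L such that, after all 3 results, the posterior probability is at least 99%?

Prior odds = 0.1/0.9 = 1/9.
Target odds = 0.99/0.01 = 99.
Need L³ ≥ 99 ÷ (1/9) = 891.
9³ = 729 < 891 ≤ 1000 = 10³, so L = 10.

10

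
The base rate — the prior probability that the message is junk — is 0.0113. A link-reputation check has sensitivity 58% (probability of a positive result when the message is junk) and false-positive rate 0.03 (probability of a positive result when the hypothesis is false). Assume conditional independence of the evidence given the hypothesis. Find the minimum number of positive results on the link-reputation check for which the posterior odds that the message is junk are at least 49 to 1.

3

Prior odds = 0.0113/0.9887 = 113/9887.
Likelihood ratio of a positive result = 0.58/0.03 = 58/3.
Target odds = 49.
Require (58/3)ⁿ ≥ 49 ÷ (113/9887) = 484463/113.
(58/3)² = 3364/9 falls short of 484463/113 but (58/3)³ = 195112/27 reaches it, so n = 3.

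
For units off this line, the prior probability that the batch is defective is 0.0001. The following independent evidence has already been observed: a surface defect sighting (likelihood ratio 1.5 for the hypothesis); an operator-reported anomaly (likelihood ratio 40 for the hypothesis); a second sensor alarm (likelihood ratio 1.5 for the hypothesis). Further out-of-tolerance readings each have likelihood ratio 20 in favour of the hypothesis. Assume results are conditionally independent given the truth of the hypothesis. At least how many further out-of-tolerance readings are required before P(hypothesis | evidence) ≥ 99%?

4

Prior odds = 0.0001/0.9999 = 1/9999.
Combined Bayes factor of the evidence already in hand = 1.5 × 40 × 1.5 = 90.
Odds after that evidence = (1/9999) × 90 = 10/1111.
Target odds = 0.99/0.01 = 99.
Need 20ⁿ ≥ 99 ÷ (10/1111) = 10998.9.
20³ = 8000 falls short of 10998.9 but 20⁴ = 160000 reaches it, so n = 4.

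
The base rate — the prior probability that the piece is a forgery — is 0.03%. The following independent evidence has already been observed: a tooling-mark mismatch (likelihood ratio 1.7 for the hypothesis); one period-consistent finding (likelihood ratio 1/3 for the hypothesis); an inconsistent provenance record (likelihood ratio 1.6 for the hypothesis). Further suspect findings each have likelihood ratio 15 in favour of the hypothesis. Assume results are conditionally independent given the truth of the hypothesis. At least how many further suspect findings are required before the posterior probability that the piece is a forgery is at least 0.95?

5

Prior odds = 0.0003/0.9997 = 3/9997.
Combined Bayes factor of the evidence already in hand = 1.7 × (1/3) × 1.6 = 68/75.
Odds after that evidence = (3/9997) × 68/75 = 68/249925.
Target odds = 0.95/0.05 = 19.
Need 15ⁿ ≥ 19 ÷ (68/249925) = 4748575/68.
15⁴ = 50625 falls short of 4748575/68 but 15⁵ = 759375 reaches it, so n = 5.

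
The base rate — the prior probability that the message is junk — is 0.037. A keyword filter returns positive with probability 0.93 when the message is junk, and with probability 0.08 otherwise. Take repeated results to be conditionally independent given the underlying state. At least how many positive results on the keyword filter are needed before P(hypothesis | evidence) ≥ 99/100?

4

Prior odds = 0.037/0.963 = 37/963.
Likelihood ratio of a positive result = 0.93/0.08 = 11.625.
Target posterior odds = 0.99/0.01 = 99.
Need (37/963) × 11.625ⁿ ≥ 99, i.e. 11.625ⁿ ≥ 95337/37.
11.625³ = 804357/512 falls short of 95337/37 but 11.625⁴ = 74805201/4096 reaches it, so n = 4.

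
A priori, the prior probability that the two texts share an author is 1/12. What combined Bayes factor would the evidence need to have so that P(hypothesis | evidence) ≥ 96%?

Prior odds = (1/12)/(11/12) = 1/11.
Target odds = 0.96/0.04 = 24.
Required Bayes factor = 24 ÷ (1/11) = 264.

264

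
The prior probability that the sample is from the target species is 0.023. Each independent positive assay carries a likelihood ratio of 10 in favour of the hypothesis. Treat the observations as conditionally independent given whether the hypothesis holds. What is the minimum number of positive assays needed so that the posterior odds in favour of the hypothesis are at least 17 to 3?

Prior odds = 0.023/0.977 = 23/977.
Likelihood ratio per positive assay = 10.
Target odds = 17/3.
Require 10ⁿ ≥ 17/3 ÷ (23/977) = 16609/69.
10² = 100 falls short of 16609/69 but 10³ = 1000 reaches it, so n = 3.

3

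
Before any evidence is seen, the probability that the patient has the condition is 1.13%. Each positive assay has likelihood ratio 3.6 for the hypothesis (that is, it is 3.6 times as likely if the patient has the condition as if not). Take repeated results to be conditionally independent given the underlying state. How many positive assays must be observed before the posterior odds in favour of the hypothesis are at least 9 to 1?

Prior odds: 0.0113 ÷ 0.9887 = 113/9887.
Likelihood ratio per positive assay = 3.6.
Target odds = 9.
Require 3.6ⁿ ≥ 9 ÷ (113/9887) = 88983/113.
3.6⁵ = 604.66176 falls short of 88983/113 but 3.6⁶ = 34012224/15625 reaches it, so n = 6.

6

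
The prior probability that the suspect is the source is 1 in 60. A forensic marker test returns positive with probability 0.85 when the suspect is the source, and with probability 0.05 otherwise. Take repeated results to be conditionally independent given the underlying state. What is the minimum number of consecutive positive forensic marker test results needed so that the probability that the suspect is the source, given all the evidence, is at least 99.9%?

4

Prior odds: (1/60) ÷ (59/60) = 1/59.
Likelihood ratio of a positive result = 0.85/0.05 = 17.
Target odds: 0.999 ÷ 0.001 = 999.
Require 17ⁿ ≥ 999 ÷ (1/59) = 58941.
17³ = 4913 falls short of 58941 but 17⁴ = 83521 reaches it, so n = 4.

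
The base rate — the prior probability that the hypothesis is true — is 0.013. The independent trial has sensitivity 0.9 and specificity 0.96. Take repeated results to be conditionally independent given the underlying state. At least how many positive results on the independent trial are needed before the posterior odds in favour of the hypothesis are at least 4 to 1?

Prior odds = 0.013/0.987 = 13/987.
False-positive rate = 1 − 0.96 = 0.04; likelihood ratio of a positive = 0.9/0.04 = 22.5.
Target odds = 4.
Require 22.5ⁿ ≥ 4 ÷ (13/987) = 3948/13.
22.5¹ = 22.5 falls short of 3948/13 but 22.5² = 506.25 reaches it, so n = 2.

2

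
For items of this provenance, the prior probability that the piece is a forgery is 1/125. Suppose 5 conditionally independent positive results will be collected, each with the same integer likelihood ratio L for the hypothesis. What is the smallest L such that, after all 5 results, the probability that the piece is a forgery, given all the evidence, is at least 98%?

Prior odds = 0.008/0.992 = 1/124.
Target odds = 0.98/0.02 = 49.
Need L⁵ ≥ 49 ÷ (1/124) = 6076.
5⁵ = 3125 < 6076 ≤ 7776 = 6⁵, so L = 6.

6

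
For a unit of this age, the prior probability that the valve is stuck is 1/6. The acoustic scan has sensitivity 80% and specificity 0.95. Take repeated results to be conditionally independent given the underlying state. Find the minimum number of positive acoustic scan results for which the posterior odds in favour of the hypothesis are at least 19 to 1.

2

Prior odds: (1/6) ÷ (5/6) = 0.2.
False-positive rate = 1 − 0.95 = 0.05; likelihood ratio of a positive = 0.8/0.05 = 16.
Target odds = 19.
Require 16ⁿ ≥ 19 ÷ 0.2 = 95.
16¹ = 16 falls short of 95 but 16² = 256 reaches it, so n = 2.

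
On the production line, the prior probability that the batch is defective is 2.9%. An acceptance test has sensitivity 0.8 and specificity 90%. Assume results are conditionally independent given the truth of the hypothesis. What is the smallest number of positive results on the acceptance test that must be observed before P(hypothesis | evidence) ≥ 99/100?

Prior odds: 0.029 ÷ 0.971 = 29/971.
False-positive rate = 1 − 0.9 = 0.1; likelihood ratio of a positive = 0.8/0.1 = 8.
Target odds: 0.99 ÷ 0.01 = 99.
Need (29/971) × 8ⁿ ≥ 99, i.e. 8ⁿ ≥ 96129/29.
8³ = 512 falls short of 96129/29 but 8⁴ = 4096 reaches it, so n = 4.

4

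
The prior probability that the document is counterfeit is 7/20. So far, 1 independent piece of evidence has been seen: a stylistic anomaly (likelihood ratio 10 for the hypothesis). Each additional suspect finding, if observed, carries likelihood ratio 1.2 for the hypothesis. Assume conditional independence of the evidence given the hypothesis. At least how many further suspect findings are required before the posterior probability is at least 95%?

Prior odds = 0.35/0.65 = 7/13.
Bayes factor of the evidence already in hand = 10.
Odds after that evidence = (7/13) × 10 = 70/13.
Target odds = 0.95/0.05 = 19.
Need 1.2ⁿ ≥ 19 ÷ (70/13) = 247/70.
1.2⁶ = 46656/15625 falls short of 247/70 but 1.2⁷ = 279936/78125 reaches it, so n = 7.

7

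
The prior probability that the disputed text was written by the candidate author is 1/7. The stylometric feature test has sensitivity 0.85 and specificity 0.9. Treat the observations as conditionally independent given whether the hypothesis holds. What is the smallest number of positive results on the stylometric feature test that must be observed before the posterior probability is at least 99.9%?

5

Prior odds = (1/7)/(6/7) = 1/6.
False-positive rate = 1 − 0.9 = 0.1; likelihood ratio of a positive = 0.85/0.1 = 8.5.
Target posterior odds = 0.999/0.001 = 999.
Require 8.5ⁿ ≥ 999 ÷ (1/6) = 5994.
8.5⁴ = 5220.0625 falls short of 5994 but 8.5⁵ = 44370.53125 reaches it, so n = 5.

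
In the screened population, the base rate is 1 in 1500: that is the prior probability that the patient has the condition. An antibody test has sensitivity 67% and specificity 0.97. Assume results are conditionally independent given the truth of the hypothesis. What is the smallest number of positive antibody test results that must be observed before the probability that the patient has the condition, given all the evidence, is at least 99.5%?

5

Prior odds = (1/1500)/(1499/1500) = 1/1499.
False-positive rate = 1 − 0.97 = 0.03; likelihood ratio of a positive = 0.67/0.03 = 67/3.
Target odds: 0.995 ÷ 0.005 = 199.
Need (1/1499) × (67/3)ⁿ ≥ 199, i.e. (67/3)ⁿ ≥ 298301.
(67/3)⁴ = 20151121/81 falls short of 298301 but (67/3)⁵ ≈5.55607e+06 reaches it, so n = 5.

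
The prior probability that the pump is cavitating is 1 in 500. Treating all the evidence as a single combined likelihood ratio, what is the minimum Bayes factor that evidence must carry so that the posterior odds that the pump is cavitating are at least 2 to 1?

998

Prior odds = 0.002/0.998 = 1/499.
Target odds = 2.
Required Bayes factor = 2 ÷ (1/499) = 998.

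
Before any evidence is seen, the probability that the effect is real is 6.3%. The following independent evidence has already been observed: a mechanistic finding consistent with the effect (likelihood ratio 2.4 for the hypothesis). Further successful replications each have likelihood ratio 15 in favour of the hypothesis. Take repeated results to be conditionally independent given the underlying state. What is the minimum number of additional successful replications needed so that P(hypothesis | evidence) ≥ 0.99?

3

Prior odds = 0.063/0.937 = 63/937.
Bayes factor of the evidence already in hand = 2.4.
Odds after that evidence = (63/937) × 2.4 = 756/4685.
Target odds = 0.99/0.01 = 99.
Need 15ⁿ ≥ 99 ÷ (756/4685) = 51535/84.
15² = 225 falls short of 51535/84 but 15³ = 3375 reaches it, so n = 3.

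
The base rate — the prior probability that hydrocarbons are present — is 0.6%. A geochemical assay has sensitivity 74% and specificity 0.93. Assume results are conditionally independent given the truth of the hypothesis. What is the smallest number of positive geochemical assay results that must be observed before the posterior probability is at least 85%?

3

Prior odds = 0.006/0.994 = 3/497.
False-positive rate = 1 − 0.93 = 0.07; likelihood ratio of a positive = 0.74/0.07 = 74/7.
Target posterior odds = 0.85/0.15 = 17/3.
Require (74/7)ⁿ ≥ 17/3 ÷ (3/497) = 8449/9.
(74/7)² = 5476/49 falls short of 8449/9 but (74/7)³ = 405224/343 reaches it, so n = 3.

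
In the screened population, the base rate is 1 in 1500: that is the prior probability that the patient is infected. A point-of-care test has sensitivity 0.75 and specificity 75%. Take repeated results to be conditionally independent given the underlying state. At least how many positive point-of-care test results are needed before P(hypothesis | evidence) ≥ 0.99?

Prior odds = (1/1500)/(1499/1500) = 1/1499.
False-positive rate = 1 − 0.75 = 0.25; likelihood ratio of a positive = 0.75/0.25 = 3.
Target odds: 0.99 ÷ 0.01 = 99.
Require 3ⁿ ≥ 99 ÷ (1/1499) = 148401.
3¹⁰ = 59049 falls short of 148401 but 3¹¹ = 177147 reaches it, so n = 11.

11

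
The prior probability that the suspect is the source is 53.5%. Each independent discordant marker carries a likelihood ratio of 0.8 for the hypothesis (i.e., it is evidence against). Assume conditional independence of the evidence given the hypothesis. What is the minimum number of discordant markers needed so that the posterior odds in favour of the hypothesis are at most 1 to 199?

Prior odds: 0.535 ÷ 0.465 = 107/93.
Likelihood ratio per discordant marker = 0.8.
Target odds = 1/199.
Need (107/93) × 0.8ⁿ ≤ 1/199, i.e. 0.8ⁿ ≤ 93/21293.
0.8²⁴ ≈0.00472237 is still above 93/21293 but 0.8²⁵ ≈0.00377789 is at or below it, so n = 25.

25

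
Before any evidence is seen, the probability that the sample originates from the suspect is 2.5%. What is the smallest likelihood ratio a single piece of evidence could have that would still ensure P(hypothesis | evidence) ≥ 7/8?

273

Prior odds = 0.025/0.975 = 1/39.
Target odds = 0.875/0.125 = 7.
Required Bayes factor = 7 ÷ (1/39) = 273.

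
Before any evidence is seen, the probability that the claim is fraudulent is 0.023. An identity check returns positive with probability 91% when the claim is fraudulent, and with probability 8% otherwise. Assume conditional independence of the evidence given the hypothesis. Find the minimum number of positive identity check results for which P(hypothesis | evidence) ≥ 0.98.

4

Prior odds: 0.023 ÷ 0.977 = 23/977.
Likelihood ratio of a positive result = 0.91/0.08 = 11.375.
Target odds: 0.98 ÷ 0.02 = 49.
Need (23/977) × 11.375ⁿ ≥ 49, i.e. 11.375ⁿ ≥ 47873/23.
11.375³ = 753571/512 falls short of 47873/23 but 11.375⁴ = 68574961/4096 reaches it, so n = 4.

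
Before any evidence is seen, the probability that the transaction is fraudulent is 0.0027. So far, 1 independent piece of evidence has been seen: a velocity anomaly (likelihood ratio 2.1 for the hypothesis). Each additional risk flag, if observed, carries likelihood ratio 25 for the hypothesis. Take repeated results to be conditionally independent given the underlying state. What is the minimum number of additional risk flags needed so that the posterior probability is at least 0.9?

3

Prior odds = 0.0027/0.9973 = 27/9973.
Bayes factor of the evidence already in hand = 2.1.
Odds after that evidence = (27/9973) × 2.1 = 567/99730.
Target odds = 0.9/0.1 = 9.
Need 25ⁿ ≥ 9 ÷ (567/99730) = 99730/63.
25² = 625 falls short of 99730/63 but 25³ = 15625 reaches it, so n = 3.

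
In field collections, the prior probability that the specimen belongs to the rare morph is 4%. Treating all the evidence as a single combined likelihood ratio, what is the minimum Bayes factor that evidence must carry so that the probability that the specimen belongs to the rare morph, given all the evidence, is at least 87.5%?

168

Prior odds = 0.04/0.96 = 1/24.
Target odds = 0.875/0.125 = 7.
Required Bayes factor = 7 ÷ (1/24) = 168.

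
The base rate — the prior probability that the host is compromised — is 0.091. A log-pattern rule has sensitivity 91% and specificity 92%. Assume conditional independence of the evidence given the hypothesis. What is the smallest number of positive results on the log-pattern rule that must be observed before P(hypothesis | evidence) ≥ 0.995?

4

Prior odds: 0.091 ÷ 0.909 = 91/909.
False-positive rate = 1 − 0.92 = 0.08; likelihood ratio of a positive = 0.91/0.08 = 11.375.
Target posterior odds = 0.995/0.005 = 199.
Need (91/909) × 11.375ⁿ ≥ 199, i.e. 11.375ⁿ ≥ 180891/91.
11.375³ = 753571/512 falls short of 180891/91 but 11.375⁴ = 68574961/4096 reaches it, so n = 4.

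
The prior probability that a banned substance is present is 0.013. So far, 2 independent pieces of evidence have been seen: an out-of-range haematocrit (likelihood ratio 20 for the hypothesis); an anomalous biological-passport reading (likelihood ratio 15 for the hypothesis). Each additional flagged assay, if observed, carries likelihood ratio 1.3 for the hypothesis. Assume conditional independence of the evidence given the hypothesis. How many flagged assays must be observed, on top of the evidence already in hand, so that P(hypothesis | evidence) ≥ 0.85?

Prior odds = 0.013/0.987 = 13/987.
Combined Bayes factor of the evidence already in hand = 20 × 15 = 300.
Odds after that evidence = (13/987) × 300 = 1300/329.
Target odds = 0.85/0.15 = 17/3.
Need 1.3ⁿ ≥ 17/3 ÷ (1300/329) = 5593/3900.
1.3¹ = 1.3 falls short of 5593/3900 but 1.3² = 1.69 reaches it, so n = 2.

2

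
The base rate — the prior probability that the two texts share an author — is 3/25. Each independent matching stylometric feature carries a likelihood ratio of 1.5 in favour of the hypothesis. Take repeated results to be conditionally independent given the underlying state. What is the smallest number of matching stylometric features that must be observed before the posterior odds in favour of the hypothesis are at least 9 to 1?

Prior odds: 0.12 ÷ 0.88 = 3/22.
Likelihood ratio per matching stylometric feature = 1.5.
Target odds = 9.
Require 1.5ⁿ ≥ 9 ÷ (3/22) = 66.
1.5¹⁰ = 59049/1024 falls short of 66 but 1.5¹¹ = 177147/2048 reaches it, so n = 11.

11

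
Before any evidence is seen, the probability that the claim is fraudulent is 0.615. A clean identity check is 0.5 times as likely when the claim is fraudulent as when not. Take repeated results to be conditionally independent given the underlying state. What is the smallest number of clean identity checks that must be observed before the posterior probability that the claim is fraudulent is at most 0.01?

8

Prior odds: 0.615 ÷ 0.385 = 123/77.
Likelihood ratio per clean identity check = 0.5.
Target odds: 0.01 ÷ 0.99 = 1/99.
Need (123/77) × 0.5ⁿ ≤ 1/99, i.e. 0.5ⁿ ≤ 7/1107.
0.5⁷ = 0.0078125 is still above 7/1107 but 0.5⁸ = 0.00390625 is at or below it, so n = 8.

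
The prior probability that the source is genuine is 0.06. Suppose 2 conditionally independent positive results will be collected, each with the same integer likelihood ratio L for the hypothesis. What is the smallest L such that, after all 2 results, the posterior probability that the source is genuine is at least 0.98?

28

Prior odds = 0.06/0.94 = 3/47.
Target odds = 0.98/0.02 = 49.
Need L² ≥ 49 ÷ (3/47) = 2303/3.
27² = 729 < 2303/3 ≤ 784 = 28², so L = 28.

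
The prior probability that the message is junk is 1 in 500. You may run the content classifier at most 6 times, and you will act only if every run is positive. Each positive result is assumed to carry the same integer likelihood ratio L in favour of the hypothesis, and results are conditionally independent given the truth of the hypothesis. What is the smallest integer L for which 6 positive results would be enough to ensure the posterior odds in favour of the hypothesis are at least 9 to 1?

Prior odds = 0.002/0.998 = 1/499.
Target odds = 9.
Need L⁶ ≥ 9 ÷ (1/499) = 4491.
4⁶ = 4096 < 4491 ≤ 15625 = 5⁶, so L = 5.

5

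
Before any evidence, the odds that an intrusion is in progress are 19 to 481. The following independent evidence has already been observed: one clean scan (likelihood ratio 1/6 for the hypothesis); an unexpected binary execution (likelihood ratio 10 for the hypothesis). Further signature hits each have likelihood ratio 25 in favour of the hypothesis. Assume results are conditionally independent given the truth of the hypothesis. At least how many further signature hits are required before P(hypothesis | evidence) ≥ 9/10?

Prior odds = 19/481.
Combined Bayes factor of the evidence already in hand = (1/6) × 10 = 5/3.
Odds after that evidence = (19/481) × 5/3 = 95/1443.
Target odds = 0.9/0.1 = 9.
Need 25ⁿ ≥ 9 ÷ (95/1443) = 12987/95.
25¹ = 25 falls short of 12987/95 but 25² = 625 reaches it, so n = 2.

2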